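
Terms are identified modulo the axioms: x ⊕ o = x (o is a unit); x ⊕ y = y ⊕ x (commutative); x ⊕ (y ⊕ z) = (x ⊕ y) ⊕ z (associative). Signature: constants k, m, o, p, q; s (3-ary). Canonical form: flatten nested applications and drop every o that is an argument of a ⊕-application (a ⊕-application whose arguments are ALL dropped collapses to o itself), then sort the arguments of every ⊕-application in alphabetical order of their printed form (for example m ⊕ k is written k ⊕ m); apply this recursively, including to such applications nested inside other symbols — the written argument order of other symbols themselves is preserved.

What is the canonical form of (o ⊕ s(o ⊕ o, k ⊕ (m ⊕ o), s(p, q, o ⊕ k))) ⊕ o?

Un-nest:  o ⊕ s(o ⊕ o, k ⊕ (m ⊕ o), s(p, q, o ⊕ k)) ⊕ o
Canonicalize subterm:  s(o ⊕ o, k ⊕ (m ⊕ o), s(p, q, o ⊕ k))  →  s(o, k ⊕ m, s(p, q, k))
Units out:  drop o (×2)
Order the arguments:  s(o, k ⊕ m, s(p, q, k))

Answer: s(o, k ⊕ m, s(p, q, k))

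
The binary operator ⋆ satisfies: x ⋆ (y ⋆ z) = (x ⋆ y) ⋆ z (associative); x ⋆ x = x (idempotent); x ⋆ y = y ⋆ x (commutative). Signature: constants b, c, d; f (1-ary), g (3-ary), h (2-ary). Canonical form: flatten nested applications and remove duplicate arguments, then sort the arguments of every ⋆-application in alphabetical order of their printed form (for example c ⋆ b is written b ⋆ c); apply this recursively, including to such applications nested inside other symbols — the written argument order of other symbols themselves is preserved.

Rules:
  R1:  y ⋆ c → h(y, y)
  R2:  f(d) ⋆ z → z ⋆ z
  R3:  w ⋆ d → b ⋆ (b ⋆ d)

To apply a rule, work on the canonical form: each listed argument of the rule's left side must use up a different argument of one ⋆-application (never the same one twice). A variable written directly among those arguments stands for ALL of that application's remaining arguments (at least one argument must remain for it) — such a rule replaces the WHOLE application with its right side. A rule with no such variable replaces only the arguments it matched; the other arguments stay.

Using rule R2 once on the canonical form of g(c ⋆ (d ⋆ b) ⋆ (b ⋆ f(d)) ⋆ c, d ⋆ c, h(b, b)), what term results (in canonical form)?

Canonical form:  g(b ⋆ c ⋆ d ⋆ f(d), c ⋆ d, h(b, b))
R2 matches:  uses f(d);  z := b ⋆ c ⋆ d
The extension variable absorbs all remaining arguments, so the whole application is rewritten.
New term:  g(b ⋆ c ⋆ d, c ⋆ d, h(b, b))

Answer: g(b ⋆ c ⋆ d, c ⋆ d, h(b, b))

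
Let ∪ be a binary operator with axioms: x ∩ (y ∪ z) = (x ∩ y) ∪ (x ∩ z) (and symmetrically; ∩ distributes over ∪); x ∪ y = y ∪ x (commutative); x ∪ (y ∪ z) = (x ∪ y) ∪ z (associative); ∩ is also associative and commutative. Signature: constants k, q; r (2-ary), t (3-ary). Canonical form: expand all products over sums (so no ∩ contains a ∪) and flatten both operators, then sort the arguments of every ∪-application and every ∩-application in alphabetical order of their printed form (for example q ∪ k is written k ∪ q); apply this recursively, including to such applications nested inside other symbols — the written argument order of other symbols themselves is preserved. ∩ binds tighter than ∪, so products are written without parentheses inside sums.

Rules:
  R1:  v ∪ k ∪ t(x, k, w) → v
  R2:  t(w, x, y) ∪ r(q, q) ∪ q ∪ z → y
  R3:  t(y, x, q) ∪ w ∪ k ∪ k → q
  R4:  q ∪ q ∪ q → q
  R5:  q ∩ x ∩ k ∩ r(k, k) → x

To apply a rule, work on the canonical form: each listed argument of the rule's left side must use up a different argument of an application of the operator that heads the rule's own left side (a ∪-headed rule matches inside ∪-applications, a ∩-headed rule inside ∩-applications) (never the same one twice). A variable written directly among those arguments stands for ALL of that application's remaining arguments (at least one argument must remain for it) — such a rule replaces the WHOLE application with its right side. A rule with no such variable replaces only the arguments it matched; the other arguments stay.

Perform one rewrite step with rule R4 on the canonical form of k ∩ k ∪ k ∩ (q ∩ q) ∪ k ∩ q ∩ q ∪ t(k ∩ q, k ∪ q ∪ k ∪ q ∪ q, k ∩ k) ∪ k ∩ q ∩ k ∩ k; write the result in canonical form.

Canonical form:  k ∩ k ∪ k ∩ k ∩ k ∩ q ∪ k ∩ q ∩ q ∪ k ∩ q ∩ q ∪ t(k ∩ q, k ∪ k ∪ q ∪ q ∪ q, k ∩ k)
Match R4:  consume q, q, q
Result:  k ∩ k ∪ k ∩ k ∩ k ∩ q ∪ k ∩ q ∩ q ∪ k ∩ q ∩ q ∪ t(k ∩ q, k ∪ k ∪ q, k ∩ k)

Answer: k ∩ k ∪ k ∩ k ∩ k ∩ q ∪ k ∩ q ∩ q ∪ k ∩ q ∩ q ∪ t(k ∩ q, k ∪ k ∪ q, k ∩ k)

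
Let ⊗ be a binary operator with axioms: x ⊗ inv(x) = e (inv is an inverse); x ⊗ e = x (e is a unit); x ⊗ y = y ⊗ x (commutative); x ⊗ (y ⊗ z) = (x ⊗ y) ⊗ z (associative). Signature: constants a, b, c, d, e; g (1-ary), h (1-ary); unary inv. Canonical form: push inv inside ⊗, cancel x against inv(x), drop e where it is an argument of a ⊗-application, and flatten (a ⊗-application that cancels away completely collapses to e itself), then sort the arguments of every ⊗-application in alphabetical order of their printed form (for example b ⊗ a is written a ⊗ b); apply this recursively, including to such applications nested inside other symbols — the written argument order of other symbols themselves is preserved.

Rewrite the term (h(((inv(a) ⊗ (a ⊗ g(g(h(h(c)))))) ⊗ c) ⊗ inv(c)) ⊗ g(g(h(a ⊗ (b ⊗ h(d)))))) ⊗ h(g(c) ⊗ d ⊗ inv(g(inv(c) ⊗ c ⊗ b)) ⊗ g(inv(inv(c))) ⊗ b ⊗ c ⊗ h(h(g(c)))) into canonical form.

Push inv inside:  distribute inv over ⊗ and collapse double inv
Collect terms:  h(g(g(h(h(c))))) ⊗ g(g(h(a ⊗ b ⊗ h(d)))) ⊗ h(b ⊗ c ⊗ d ⊗ g(c) ⊗ g(c) ⊗ h(h(g(c))) ⊗ inv(g(b)))
Sort:  g(g(h(a ⊗ b ⊗ h(d)))) ⊗ h(b ⊗ c ⊗ d ⊗ g(c) ⊗ g(c) ⊗ h(h(g(c))) ⊗ inv(g(b))) ⊗ h(g(g(h(h(c)))))

Answer: g(g(h(a ⊗ b ⊗ h(d)))) ⊗ h(b ⊗ c ⊗ d ⊗ g(c) ⊗ g(c) ⊗ h(h(g(c))) ⊗ inv(g(b))) ⊗ h(g(g(h(h(c)))))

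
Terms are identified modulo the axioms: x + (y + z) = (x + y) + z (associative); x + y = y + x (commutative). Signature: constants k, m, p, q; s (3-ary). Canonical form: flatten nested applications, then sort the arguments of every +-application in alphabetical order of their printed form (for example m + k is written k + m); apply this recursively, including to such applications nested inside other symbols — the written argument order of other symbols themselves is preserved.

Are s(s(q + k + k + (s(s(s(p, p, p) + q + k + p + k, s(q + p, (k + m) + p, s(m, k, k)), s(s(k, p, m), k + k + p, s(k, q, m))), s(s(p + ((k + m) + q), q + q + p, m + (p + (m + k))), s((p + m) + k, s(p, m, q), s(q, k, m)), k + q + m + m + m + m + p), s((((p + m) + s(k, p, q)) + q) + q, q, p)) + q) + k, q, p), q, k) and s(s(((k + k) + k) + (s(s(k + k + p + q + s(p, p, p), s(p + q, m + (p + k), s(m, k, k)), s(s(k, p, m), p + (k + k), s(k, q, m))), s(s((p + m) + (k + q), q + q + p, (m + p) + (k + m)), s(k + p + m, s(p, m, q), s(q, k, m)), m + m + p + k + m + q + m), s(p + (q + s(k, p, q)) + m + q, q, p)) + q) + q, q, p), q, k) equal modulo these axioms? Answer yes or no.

Left:  s(s(q + k + k + (s(s(s(p, p, p) + q + k + p + k, s(q + p, (k + m) + p, s(m, k, k)), s(s(k, p, m), k + k + p, s(k, q, m))), s(s(p + ((k + m) + q), q + q + p, m + (p + (m + k))), s((p + m) + k, s(p, m, q), s(q, k, m)), k + q + m + m + m + m + p), s((((p + m) + s(k, p, q)) + q) + q, q, p)) + q) + k, q, p), q, k)
  Focus inside:  q + k + k + (s(s(s(p, p, p) + q + k + p + k, s(q + p, (k + m) + p, s(m, k, k)), s(s(k, p, m), k + k + p, s(k, q, m))), s(s(p + ((k + m) + q), q + q + p, m + (p + (m + k))), s((p + m) + k, s(p, m, q), s(q, k, m)), k + q + m + m + m + m + p), s((((p + m) + s(k, p, q)) + q) + q, q, p)) + q) + k
  Un-nest:  q + k + k + s(s(s(p, p, p) + q + k + p + k, s(q + p, (k + m) + p, s(m, k, k)), s(s(k, p, m), k + k + p, s(k, q, m))), s(s(p + ((k + m) + q), q + q + p, m + (p + (m + k))), s((p + m) + k, s(p, m, q), s(q, k, m)), k + q + m + m + m + m + p), s((((p + m) + s(k, p, q)) + q) + q, q, p)) + q + k
  Simplify inside:  s(s(s(p, p, p) + q + k + p + k, s(q + p, (k + m) + p, s(m, k, k)), s(s(k, p, m), k + k + p, s(k, q, m))), s(s(p + ((k + m) + q), q + q + p, m + (p + (m + k))), s((p + m) + k, s(p, m, q), s(q, k, m)), k + q + m + m + m + m + p), s((((p + m) + s(k, p, q)) + q) + q, q, p))  →  s(s(k + k + p + q + s(p, p, p), s(p + q, k + m + p, s(m, k, k)), s(s(k, p, m), k + k + p, s(k, q, m))), s(s(k + m + p + q, p + q + q, k + m + m + p), s(k + m + p, s(p, m, q), s(q, k, m)), k + m + m + m + m + p + q), s(m + p + q + q + s(k, p, q), q, p))
  Sort arguments:  k + k + k + q + q + s(s(k + k + p + q + s(p, p, p), s(p + q, k + m + p, s(m, k, k)), s(s(k, p, m), k + k + p, s(k, q, m))), s(s(k + m + p + q, p + q + q, k + m + m + p), s(k + m + p, s(p, m, q), s(q, k, m)), k + m + m + m + m + p + q), s(m + p + q + q + s(k, p, q), q, p))
  Rebuild:  s(s(k + k + k + q + q + s(s(k + k + p + q + s(p, p, p), s(p + q, k + m + p, s(m, k, k)), s(s(k, p, m), k + k + p, s(k, q, m))), s(s(k + m + p + q, p + q + q, k + m + m + p), s(k + m + p, s(p, m, q), s(q, k, m)), k + m + m + m + m + p + q), s(m + p + q + q + s(k, p, q), q, p)), q, p), q, k)
Right:  s(s(((k + k) + k) + (s(s(k + k + p + q + s(p, p, p), s(p + q, m + (p + k), s(m, k, k)), s(s(k, p, m), p + (k + k), s(k, q, m))), s(s((p + m) + (k + q), q + q + p, (m + p) + (k + m)), s(k + p + m, s(p, m, q), s(q, k, m)), m + m + p + k + m + q + m), s(p + (q + s(k, p, q)) + m + q, q, p)) + q) + q, q, p), q, k)
  Focus inside:  ((k + k) + k) + (s(s(k + k + p + q + s(p, p, p), s(p + q, m + (p + k), s(m, k, k)), s(s(k, p, m), p + (k + k), s(k, q, m))), s(s((p + m) + (k + q), q + q + p, (m + p) + (k + m)), s(k + p + m, s(p, m, q), s(q, k, m)), m + m + p + k + m + q + m), s(p + (q + s(k, p, q)) + m + q, q, p)) + q) + q
  Flatten:  k + k + k + s(s(k + k + p + q + s(p, p, p), s(p + q, m + (p + k), s(m, k, k)), s(s(k, p, m), p + (k + k), s(k, q, m))), s(s((p + m) + (k + q), q + q + p, (m + p) + (k + m)), s(k + p + m, s(p, m, q), s(q, k, m)), m + m + p + k + m + q + m), s(p + (q + s(k, p, q)) + m + q, q, p)) + q + q
  Inside:  s(s(k + k + p + q + s(p, p, p), s(p + q, m + (p + k), s(m, k, k)), s(s(k, p, m), p + (k + k), s(k, q, m))), s(s((p + m) + (k + q), q + q + p, (m + p) + (k + m)), s(k + p + m, s(p, m, q), s(q, k, m)), m + m + p + k + m + q + m), s(p + (q + s(k, p, q)) + m + q, q, p))  →  s(s(k + k + p + q + s(p, p, p), s(p + q, k + m + p, s(m, k, k)), s(s(k, p, m), k + k + p, s(k, q, m))), s(s(k + m + p + q, p + q + q, k + m + m + p), s(k + m + p, s(p, m, q), s(q, k, m)), k + m + m + m + m + p + q), s(m + p + q + q + s(k, p, q), q, p))
  Sort:  k + k + k + q + q + s(s(k + k + p + q + s(p, p, p), s(p + q, k + m + p, s(m, k, k)), s(s(k, p, m), k + k + p, s(k, q, m))), s(s(k + m + p + q, p + q + q, k + m + m + p), s(k + m + p, s(p, m, q), s(q, k, m)), k + m + m + m + m + p + q), s(m + p + q + q + s(k, p, q), q, p))
  Reassemble:  s(s(k + k + k + q + q + s(s(k + k + p + q + s(p, p, p), s(p + q, k + m + p, s(m, k, k)), s(s(k, p, m), k + k + p, s(k, q, m))), s(s(k + m + p + q, p + q + q, k + m + m + p), s(k + m + p, s(p, m, q), s(q, k, m)), k + m + m + m + m + p + q), s(m + p + q + q + s(k, p, q), q, p)), q, p), q, k)

Answer: yes — both canonical forms are s(s(k + k + k + q + q + s(s(k + k + p + q + s(p, p, p), s(p + q, k + m + p, s(m, k, k)), s(s(k, p, m), k + k + p, s(k, q, m))), s(s(k + m + p + q, p + q + q, k + m + m + p), s(k + m + p, s(p, m, q), s(q, k, m)), k + m + m + m + m + p + q), s(m + p + q + q + s(k, p, q), q, p)), q, p), q, k)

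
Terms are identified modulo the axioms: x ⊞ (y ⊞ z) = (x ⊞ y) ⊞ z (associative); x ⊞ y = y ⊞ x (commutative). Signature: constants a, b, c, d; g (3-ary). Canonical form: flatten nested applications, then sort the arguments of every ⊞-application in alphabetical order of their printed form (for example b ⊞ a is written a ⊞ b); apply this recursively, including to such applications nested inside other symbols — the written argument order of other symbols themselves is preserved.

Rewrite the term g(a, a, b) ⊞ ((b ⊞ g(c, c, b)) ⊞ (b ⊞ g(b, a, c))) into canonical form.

Answer: b ⊞ b ⊞ g(a, a, b) ⊞ g(b, a, c) ⊞ g(c, c, b)

Derivation:
Merge nested applications:  g(a, a, b) ⊞ b ⊞ g(c, c, b) ⊞ b ⊞ g(b, a, c)
Order the arguments:  b ⊞ b ⊞ g(a, a, b) ⊞ g(b, a, c) ⊞ g(c, c, b)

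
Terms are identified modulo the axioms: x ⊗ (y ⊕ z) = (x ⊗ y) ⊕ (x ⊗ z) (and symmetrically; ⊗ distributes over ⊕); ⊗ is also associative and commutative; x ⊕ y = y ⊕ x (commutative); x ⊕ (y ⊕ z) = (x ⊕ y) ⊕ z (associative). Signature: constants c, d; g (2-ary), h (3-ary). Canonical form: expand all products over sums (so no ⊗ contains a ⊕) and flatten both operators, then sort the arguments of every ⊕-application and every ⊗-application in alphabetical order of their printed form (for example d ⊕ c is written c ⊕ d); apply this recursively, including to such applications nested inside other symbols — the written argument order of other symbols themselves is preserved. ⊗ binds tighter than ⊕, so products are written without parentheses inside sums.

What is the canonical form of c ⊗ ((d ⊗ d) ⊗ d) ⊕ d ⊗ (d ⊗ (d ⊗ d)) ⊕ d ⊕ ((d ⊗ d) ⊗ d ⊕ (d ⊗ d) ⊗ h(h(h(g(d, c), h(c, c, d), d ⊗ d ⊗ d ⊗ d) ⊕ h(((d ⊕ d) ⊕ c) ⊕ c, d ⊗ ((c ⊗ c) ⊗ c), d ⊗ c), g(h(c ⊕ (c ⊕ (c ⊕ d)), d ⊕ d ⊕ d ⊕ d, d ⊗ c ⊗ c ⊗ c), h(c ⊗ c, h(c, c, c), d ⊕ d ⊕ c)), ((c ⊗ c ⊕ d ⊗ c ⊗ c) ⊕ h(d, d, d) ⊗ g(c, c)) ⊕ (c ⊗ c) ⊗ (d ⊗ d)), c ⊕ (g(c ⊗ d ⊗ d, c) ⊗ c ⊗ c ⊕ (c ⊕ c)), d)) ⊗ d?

Answer: c ⊗ d ⊗ d ⊗ d ⊕ d ⊕ d ⊗ d ⊗ d ⊗ d ⊕ d ⊗ d ⊗ d ⊗ d ⊕ d ⊗ d ⊗ d ⊗ h(h(h(c ⊕ c ⊕ d ⊕ d, c ⊗ c ⊗ c ⊗ d, c ⊗ d) ⊕ h(g(d, c), h(c, c, d), d ⊗ d ⊗ d ⊗ d), g(h(c ⊕ c ⊕ c ⊕ d, d ⊕ d ⊕ d ⊕ d, c ⊗ c ⊗ c ⊗ d), h(c ⊗ c, h(c, c, c), c ⊕ d ⊕ d)), c ⊗ c ⊕ c ⊗ c ⊗ d ⊕ c ⊗ c ⊗ d ⊗ d ⊕ g(c, c) ⊗ h(d, d, d)), c ⊕ c ⊕ c ⊕ c ⊗ c ⊗ g(c ⊗ d ⊗ d, c), d)

Derivation:
Expand:  c ⊗ d ⊗ d ⊗ d ⊕ d ⊗ d ⊗ d ⊗ d ⊕ d ⊕ d ⊗ d ⊗ d ⊗ d ⊕ d ⊗ d ⊗ d ⊗ h(h(h(c ⊕ c ⊕ d ⊕ d, c ⊗ c ⊗ c ⊗ d, c ⊗ d) ⊕ h(g(d, c), h(c, c, d), d ⊗ d ⊗ d ⊗ d), g(h(c ⊕ c ⊕ c ⊕ d, d ⊕ d ⊕ d ⊕ d, c ⊗ c ⊗ c ⊗ d), h(c ⊗ c, h(c, c, c), c ⊕ d ⊕ d)), c ⊗ c ⊕ c ⊗ c ⊗ d ⊕ c ⊗ c ⊗ d ⊗ d ⊕ g(c, c) ⊗ h(d, d, d)), c ⊕ c ⊕ c ⊕ c ⊗ c ⊗ g(c ⊗ d ⊗ d, c), d)
Order the arguments:  c ⊗ d ⊗ d ⊗ d ⊕ d ⊕ d ⊗ d ⊗ d ⊗ d ⊕ d ⊗ d ⊗ d ⊗ d ⊕ d ⊗ d ⊗ d ⊗ h(h(h(c ⊕ c ⊕ d ⊕ d, c ⊗ c ⊗ c ⊗ d, c ⊗ d) ⊕ h(g(d, c), h(c, c, d), d ⊗ d ⊗ d ⊗ d), g(h(c ⊕ c ⊕ c ⊕ d, d ⊕ d ⊕ d ⊕ d, c ⊗ c ⊗ c ⊗ d), h(c ⊗ c, h(c, c, c), c ⊕ d ⊕ d)), c ⊗ c ⊕ c ⊗ c ⊗ d ⊕ c ⊗ c ⊗ d ⊗ d ⊕ g(c, c) ⊗ h(d, d, d)), c ⊕ c ⊕ c ⊕ c ⊗ c ⊗ g(c ⊗ d ⊗ d, c), d)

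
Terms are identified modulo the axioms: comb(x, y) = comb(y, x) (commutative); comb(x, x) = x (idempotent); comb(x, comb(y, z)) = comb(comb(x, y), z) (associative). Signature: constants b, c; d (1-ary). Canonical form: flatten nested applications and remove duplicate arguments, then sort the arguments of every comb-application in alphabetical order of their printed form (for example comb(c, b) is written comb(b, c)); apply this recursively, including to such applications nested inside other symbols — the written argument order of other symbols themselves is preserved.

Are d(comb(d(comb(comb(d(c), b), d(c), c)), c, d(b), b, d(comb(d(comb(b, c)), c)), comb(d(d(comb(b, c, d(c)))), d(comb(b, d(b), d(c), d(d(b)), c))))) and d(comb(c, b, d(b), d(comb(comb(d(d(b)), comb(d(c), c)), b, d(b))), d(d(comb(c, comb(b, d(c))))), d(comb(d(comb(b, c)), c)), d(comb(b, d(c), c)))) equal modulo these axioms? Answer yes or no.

Left:  d(comb(d(comb(comb(d(c), b), d(c), c)), c, d(b), b, d(comb(d(comb(b, c)), c)), comb(d(d(comb(b, c, d(c)))), d(comb(b, d(b), d(c), d(d(b)), c)))))
  Focus inside:  comb(d(comb(comb(d(c), b), d(c), c)), c, d(b), b, d(comb(d(comb(b, c)), c)), comb(d(d(comb(b, c, d(c)))), d(comb(b, d(b), d(c), d(d(b)), c))))
  Flatten:  comb(d(comb(comb(d(c), b), d(c), c)), c, d(b), b, d(comb(d(comb(b, c)), c)), d(d(comb(b, c, d(c)))), d(comb(b, d(b), d(c), d(d(b)), c)))
  Simplify inside:  d(comb(comb(d(c), b), d(c), c))  →  d(comb(b, c, d(c)))
  Simplify inside:  d(comb(d(comb(b, c)), c))  →  d(comb(c, d(comb(b, c))))
  Simplify inside:  d(comb(b, d(b), d(c), d(d(b)), c))  →  d(comb(b, c, d(b), d(c), d(d(b))))
  Order the arguments:  comb(b, c, d(b), d(comb(b, c, d(b), d(c), d(d(b)))), d(comb(b, c, d(c))), d(comb(c, d(comb(b, c)))), d(d(comb(b, c, d(c)))))
  Reassemble:  d(comb(b, c, d(b), d(comb(b, c, d(b), d(c), d(d(b)))), d(comb(b, c, d(c))), d(comb(c, d(comb(b, c)))), d(d(comb(b, c, d(c))))))
Right:  d(comb(c, b, d(b), d(comb(comb(d(d(b)), comb(d(c), c)), b, d(b))), d(d(comb(c, comb(b, d(c))))), d(comb(d(comb(b, c)), c)), d(comb(b, d(c), c))))
  Focus inside:  comb(c, b, d(b), d(comb(comb(d(d(b)), comb(d(c), c)), b, d(b))), d(d(comb(c, comb(b, d(c))))), d(comb(d(comb(b, c)), c)), d(comb(b, d(c), c)))
  Inside:  d(comb(comb(d(d(b)), comb(d(c), c)), b, d(b)))  →  d(comb(b, c, d(b), d(c), d(d(b))))
  Canonicalize subterm:  d(d(comb(c, comb(b, d(c)))))  →  d(d(comb(b, c, d(c))))
  Inside:  d(comb(d(comb(b, c)), c))  →  d(comb(c, d(comb(b, c))))
  Sort:  comb(b, c, d(b), d(comb(b, c, d(b), d(c), d(d(b)))), d(comb(b, c, d(c))), d(comb(c, d(comb(b, c)))), d(d(comb(b, c, d(c)))))
  Put back:  d(comb(b, c, d(b), d(comb(b, c, d(b), d(c), d(d(b)))), d(comb(b, c, d(c))), d(comb(c, d(comb(b, c)))), d(d(comb(b, c, d(c))))))

Answer: yes — both canonical forms are d(comb(b, c, d(b), d(comb(b, c, d(b), d(c), d(d(b)))), d(comb(b, c, d(c))), d(comb(c, d(comb(b, c)))), d(d(comb(b, c, d(c))))))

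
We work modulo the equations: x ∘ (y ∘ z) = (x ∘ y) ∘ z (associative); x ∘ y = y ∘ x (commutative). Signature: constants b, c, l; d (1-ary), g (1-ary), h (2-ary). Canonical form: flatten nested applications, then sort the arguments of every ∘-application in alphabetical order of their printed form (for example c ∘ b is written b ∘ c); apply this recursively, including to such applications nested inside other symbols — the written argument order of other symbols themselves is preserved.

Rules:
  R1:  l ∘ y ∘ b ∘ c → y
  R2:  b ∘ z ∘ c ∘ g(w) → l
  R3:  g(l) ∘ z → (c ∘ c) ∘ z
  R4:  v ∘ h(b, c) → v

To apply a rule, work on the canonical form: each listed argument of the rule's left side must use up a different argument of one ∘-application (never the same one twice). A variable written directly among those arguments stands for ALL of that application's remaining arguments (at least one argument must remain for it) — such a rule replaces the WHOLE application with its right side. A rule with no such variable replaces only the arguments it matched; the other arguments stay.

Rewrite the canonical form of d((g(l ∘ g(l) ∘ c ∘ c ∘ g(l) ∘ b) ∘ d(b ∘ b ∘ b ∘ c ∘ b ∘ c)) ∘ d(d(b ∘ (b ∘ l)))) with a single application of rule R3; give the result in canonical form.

Canonical form:  d(d(b ∘ b ∘ b ∘ b ∘ c ∘ c) ∘ d(d(b ∘ b ∘ l)) ∘ g(b ∘ c ∘ c ∘ g(l) ∘ g(l) ∘ l))
Match R3:  consume g(l);  z := b ∘ c ∘ c ∘ g(l) ∘ l
The extension variable absorbs all remaining arguments, so the whole application is rewritten.
Giving:  d(d(b ∘ b ∘ b ∘ b ∘ c ∘ c) ∘ d(d(b ∘ b ∘ l)) ∘ g(b ∘ c ∘ c ∘ c ∘ c ∘ g(l) ∘ l))

Answer: d(d(b ∘ b ∘ b ∘ b ∘ c ∘ c) ∘ d(d(b ∘ b ∘ l)) ∘ g(b ∘ c ∘ c ∘ c ∘ c ∘ g(l) ∘ l))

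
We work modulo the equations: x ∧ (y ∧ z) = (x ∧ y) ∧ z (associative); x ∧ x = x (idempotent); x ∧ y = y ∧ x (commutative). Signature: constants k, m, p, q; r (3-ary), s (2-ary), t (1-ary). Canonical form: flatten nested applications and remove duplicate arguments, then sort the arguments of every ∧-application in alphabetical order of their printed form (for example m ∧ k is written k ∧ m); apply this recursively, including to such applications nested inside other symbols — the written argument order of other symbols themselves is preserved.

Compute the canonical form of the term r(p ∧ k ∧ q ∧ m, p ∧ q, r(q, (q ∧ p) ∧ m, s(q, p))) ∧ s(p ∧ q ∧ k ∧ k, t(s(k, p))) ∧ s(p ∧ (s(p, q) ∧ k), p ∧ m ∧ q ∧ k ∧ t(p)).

Canonicalize subterm:  r(p ∧ k ∧ q ∧ m, p ∧ q, r(q, (q ∧ p) ∧ m, s(q, p)))  →  r(k ∧ m ∧ p ∧ q, p ∧ q, r(q, m ∧ p ∧ q, s(q, p)))
Canonicalize subterm:  s(p ∧ q ∧ k ∧ k, t(s(k, p)))  →  s(k ∧ p ∧ q, t(s(k, p)))
Inside:  s(p ∧ (s(p, q) ∧ k), p ∧ m ∧ q ∧ k ∧ t(p))  →  s(k ∧ p ∧ s(p, q), k ∧ m ∧ p ∧ q ∧ t(p))
Sort arguments:  r(k ∧ m ∧ p ∧ q, p ∧ q, r(q, m ∧ p ∧ q, s(q, p))) ∧ s(k ∧ p ∧ q, t(s(k, p))) ∧ s(k ∧ p ∧ s(p, q), k ∧ m ∧ p ∧ q ∧ t(p))

Answer: r(k ∧ m ∧ p ∧ q, p ∧ q, r(q, m ∧ p ∧ q, s(q, p))) ∧ s(k ∧ p ∧ q, t(s(k, p))) ∧ s(k ∧ p ∧ s(p, q), k ∧ m ∧ p ∧ q ∧ t(p))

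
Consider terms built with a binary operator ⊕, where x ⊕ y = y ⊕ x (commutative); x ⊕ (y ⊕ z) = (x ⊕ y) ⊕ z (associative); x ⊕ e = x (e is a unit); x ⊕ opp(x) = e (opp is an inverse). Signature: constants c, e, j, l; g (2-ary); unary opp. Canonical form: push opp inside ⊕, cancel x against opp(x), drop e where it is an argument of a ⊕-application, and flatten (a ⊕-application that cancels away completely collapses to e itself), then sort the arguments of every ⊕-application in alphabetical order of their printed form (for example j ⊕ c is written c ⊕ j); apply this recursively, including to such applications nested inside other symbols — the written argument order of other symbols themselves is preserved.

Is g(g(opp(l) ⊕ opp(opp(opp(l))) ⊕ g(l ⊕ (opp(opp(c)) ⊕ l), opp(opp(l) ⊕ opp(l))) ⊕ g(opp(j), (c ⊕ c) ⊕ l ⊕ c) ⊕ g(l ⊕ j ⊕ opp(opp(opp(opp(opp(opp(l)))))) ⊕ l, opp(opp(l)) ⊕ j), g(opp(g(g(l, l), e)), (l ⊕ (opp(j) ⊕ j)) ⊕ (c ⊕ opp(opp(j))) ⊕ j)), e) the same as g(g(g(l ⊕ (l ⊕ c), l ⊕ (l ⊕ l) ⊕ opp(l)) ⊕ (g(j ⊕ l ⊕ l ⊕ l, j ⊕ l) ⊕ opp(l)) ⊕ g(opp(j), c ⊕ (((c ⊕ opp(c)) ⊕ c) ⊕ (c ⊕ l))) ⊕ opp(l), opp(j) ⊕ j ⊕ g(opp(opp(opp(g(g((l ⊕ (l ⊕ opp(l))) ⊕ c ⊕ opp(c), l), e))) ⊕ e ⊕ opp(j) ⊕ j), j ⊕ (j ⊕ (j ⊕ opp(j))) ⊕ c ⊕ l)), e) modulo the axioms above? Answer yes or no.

Left:  g(g(opp(l) ⊕ opp(opp(opp(l))) ⊕ g(l ⊕ (opp(opp(c)) ⊕ l), opp(opp(l) ⊕ opp(l))) ⊕ g(opp(j), (c ⊕ c) ⊕ l ⊕ c) ⊕ g(l ⊕ j ⊕ opp(opp(opp(opp(opp(opp(l)))))) ⊕ l, opp(opp(l)) ⊕ j), g(opp(g(g(l, l), e)), (l ⊕ (opp(j) ⊕ j)) ⊕ (c ⊕ opp(opp(j))) ⊕ j)), e)
  Focus inside:  opp(l) ⊕ opp(opp(opp(l))) ⊕ g(l ⊕ (opp(opp(c)) ⊕ l), opp(opp(l) ⊕ opp(l))) ⊕ g(opp(j), (c ⊕ c) ⊕ l ⊕ c) ⊕ g(l ⊕ j ⊕ opp(opp(opp(opp(opp(opp(l)))))) ⊕ l, opp(opp(l)) ⊕ j)
  Push opp inside:  distribute opp over ⊕ and collapse double opp
  Combine occurrences:  opp(l) ⊕ opp(l) ⊕ g(c ⊕ l ⊕ l, l ⊕ l) ⊕ g(opp(j), c ⊕ c ⊕ c ⊕ l) ⊕ g(j ⊕ l ⊕ l ⊕ l, j ⊕ l)
  Order the arguments:  g(c ⊕ l ⊕ l, l ⊕ l) ⊕ g(j ⊕ l ⊕ l ⊕ l, j ⊕ l) ⊕ g(opp(j), c ⊕ c ⊕ c ⊕ l) ⊕ opp(l) ⊕ opp(l)
  Reassemble:  g(g(g(c ⊕ l ⊕ l, l ⊕ l) ⊕ g(j ⊕ l ⊕ l ⊕ l, j ⊕ l) ⊕ g(opp(j), c ⊕ c ⊕ c ⊕ l) ⊕ opp(l) ⊕ opp(l), g(opp(g(g(l, l), e)), c ⊕ j ⊕ j ⊕ l)), e)
Right:  g(g(g(l ⊕ (l ⊕ c), l ⊕ (l ⊕ l) ⊕ opp(l)) ⊕ (g(j ⊕ l ⊕ l ⊕ l, j ⊕ l) ⊕ opp(l)) ⊕ g(opp(j), c ⊕ (((c ⊕ opp(c)) ⊕ c) ⊕ (c ⊕ l))) ⊕ opp(l), opp(j) ⊕ j ⊕ g(opp(opp(opp(g(g((l ⊕ (l ⊕ opp(l))) ⊕ c ⊕ opp(c), l), e))) ⊕ e ⊕ opp(j) ⊕ j), j ⊕ (j ⊕ (j ⊕ opp(j))) ⊕ c ⊕ l)), e)
  Descend into:  g(l ⊕ (l ⊕ c), l ⊕ (l ⊕ l) ⊕ opp(l)) ⊕ (g(j ⊕ l ⊕ l ⊕ l, j ⊕ l) ⊕ opp(l)) ⊕ g(opp(j), c ⊕ (((c ⊕ opp(c)) ⊕ c) ⊕ (c ⊕ l))) ⊕ opp(l)
  Collect terms:  g(c ⊕ l ⊕ l, l ⊕ l) ⊕ g(j ⊕ l ⊕ l ⊕ l, j ⊕ l) ⊕ opp(l) ⊕ opp(l) ⊕ g(opp(j), c ⊕ c ⊕ c ⊕ l)
  Sort arguments:  g(c ⊕ l ⊕ l, l ⊕ l) ⊕ g(j ⊕ l ⊕ l ⊕ l, j ⊕ l) ⊕ g(opp(j), c ⊕ c ⊕ c ⊕ l) ⊕ opp(l) ⊕ opp(l)
  Rebuild:  g(g(g(c ⊕ l ⊕ l, l ⊕ l) ⊕ g(j ⊕ l ⊕ l ⊕ l, j ⊕ l) ⊕ g(opp(j), c ⊕ c ⊕ c ⊕ l) ⊕ opp(l) ⊕ opp(l), g(opp(g(g(l, l), e)), c ⊕ j ⊕ j ⊕ l)), e)

Answer: yes — both canonical forms are g(g(g(c ⊕ l ⊕ l, l ⊕ l) ⊕ g(j ⊕ l ⊕ l ⊕ l, j ⊕ l) ⊕ g(opp(j), c ⊕ c ⊕ c ⊕ l) ⊕ opp(l) ⊕ opp(l), g(opp(g(g(l, l), e)), c ⊕ j ⊕ j ⊕ l)), e)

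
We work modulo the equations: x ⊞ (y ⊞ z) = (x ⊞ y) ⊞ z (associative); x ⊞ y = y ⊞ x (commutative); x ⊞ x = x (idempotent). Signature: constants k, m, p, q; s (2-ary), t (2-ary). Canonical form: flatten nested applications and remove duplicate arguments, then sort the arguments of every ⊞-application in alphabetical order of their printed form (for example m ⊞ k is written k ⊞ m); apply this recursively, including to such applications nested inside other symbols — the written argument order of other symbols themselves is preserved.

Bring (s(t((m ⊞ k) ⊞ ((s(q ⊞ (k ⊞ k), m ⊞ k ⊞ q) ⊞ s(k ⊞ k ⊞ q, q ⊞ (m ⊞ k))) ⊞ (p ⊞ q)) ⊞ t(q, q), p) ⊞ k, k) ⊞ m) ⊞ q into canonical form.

Flatten:  s(t((m ⊞ k) ⊞ ((s(q ⊞ (k ⊞ k), m ⊞ k ⊞ q) ⊞ s(k ⊞ k ⊞ q, q ⊞ (m ⊞ k))) ⊞ (p ⊞ q)) ⊞ t(q, q), p) ⊞ k, k) ⊞ m ⊞ q
Canonicalize subterm:  s(t((m ⊞ k) ⊞ ((s(q ⊞ (k ⊞ k), m ⊞ k ⊞ q) ⊞ s(k ⊞ k ⊞ q, q ⊞ (m ⊞ k))) ⊞ (p ⊞ q)) ⊞ t(q, q), p) ⊞ k, k)  →  s(k ⊞ t(k ⊞ m ⊞ p ⊞ q ⊞ s(k ⊞ q, k ⊞ m ⊞ q) ⊞ t(q, q), p), k)
Sort:  m ⊞ q ⊞ s(k ⊞ t(k ⊞ m ⊞ p ⊞ q ⊞ s(k ⊞ q, k ⊞ m ⊞ q) ⊞ t(q, q), p), k)

Answer: m ⊞ q ⊞ s(k ⊞ t(k ⊞ m ⊞ p ⊞ q ⊞ s(k ⊞ q, k ⊞ m ⊞ q) ⊞ t(q, q), p), k)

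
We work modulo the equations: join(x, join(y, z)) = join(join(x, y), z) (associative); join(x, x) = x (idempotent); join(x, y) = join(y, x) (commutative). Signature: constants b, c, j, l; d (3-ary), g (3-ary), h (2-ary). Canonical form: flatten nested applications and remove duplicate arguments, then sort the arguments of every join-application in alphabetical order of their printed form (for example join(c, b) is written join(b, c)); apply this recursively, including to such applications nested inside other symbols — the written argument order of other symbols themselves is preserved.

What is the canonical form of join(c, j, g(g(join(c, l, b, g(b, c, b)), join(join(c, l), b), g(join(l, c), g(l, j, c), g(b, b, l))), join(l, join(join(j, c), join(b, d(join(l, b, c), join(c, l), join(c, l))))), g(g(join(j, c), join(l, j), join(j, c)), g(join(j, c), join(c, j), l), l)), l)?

Canonicalize subterm:  g(g(join(c, l, b, g(b, c, b)), join(join(c, l), b), g(join(l, c), g(l, j, c), g(b, b, l))), join(l, join(join(j, c), join(b, d(join(l, b, c), join(c, l), join(c, l))))), g(g(join(j, c), join(l, j), join(j, c)), g(join(j, c), join(c, j), l), l))  →  g(g(join(b, c, g(b, c, b), l), join(b, c, l), g(join(c, l), g(l, j, c), g(b, b, l))), join(b, c, d(join(b, c, l), join(c, l), join(c, l)), j, l), g(g(join(c, j), join(j, l), join(c, j)), g(join(c, j), join(c, j), l), l))
Sort:  join(c, g(g(join(b, c, g(b, c, b), l), join(b, c, l), g(join(c, l), g(l, j, c), g(b, b, l))), join(b, c, d(join(b, c, l), join(c, l), join(c, l)), j, l), g(g(join(c, j), join(j, l), join(c, j)), g(join(c, j), join(c, j), l), l)), j, l)

Answer: join(c, g(g(join(b, c, g(b, c, b), l), join(b, c, l), g(join(c, l), g(l, j, c), g(b, b, l))), join(b, c, d(join(b, c, l), join(c, l), join(c, l)), j, l), g(g(join(c, j), join(j, l), join(c, j)), g(join(c, j), join(c, j), l), l)), j, l)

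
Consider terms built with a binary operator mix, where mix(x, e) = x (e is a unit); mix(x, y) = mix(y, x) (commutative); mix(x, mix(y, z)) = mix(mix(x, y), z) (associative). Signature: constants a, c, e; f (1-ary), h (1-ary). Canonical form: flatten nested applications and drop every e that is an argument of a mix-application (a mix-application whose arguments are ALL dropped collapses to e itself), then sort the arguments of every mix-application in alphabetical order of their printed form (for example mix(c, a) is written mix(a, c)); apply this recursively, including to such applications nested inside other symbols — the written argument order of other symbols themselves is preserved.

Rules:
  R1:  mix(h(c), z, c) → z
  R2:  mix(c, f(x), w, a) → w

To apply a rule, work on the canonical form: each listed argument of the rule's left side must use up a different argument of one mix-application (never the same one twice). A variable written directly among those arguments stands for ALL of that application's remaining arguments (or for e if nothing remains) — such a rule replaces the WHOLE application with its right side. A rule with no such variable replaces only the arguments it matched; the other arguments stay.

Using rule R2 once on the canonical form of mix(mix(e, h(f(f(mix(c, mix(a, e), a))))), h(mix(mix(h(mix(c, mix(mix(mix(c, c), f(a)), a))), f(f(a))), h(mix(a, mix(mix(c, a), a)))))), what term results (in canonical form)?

Canonical form:  mix(h(f(f(mix(a, a, c)))), h(mix(f(f(a)), h(mix(a, a, a, c)), h(mix(a, c, c, c, f(a))))))
R2 matches:  uses a, c, f(a);  w := mix(c, c), x := a
Every leftover argument binds to the variable; the entire application is replaced.
Result:  mix(h(f(f(mix(a, a, c)))), h(mix(f(f(a)), h(mix(a, a, a, c)), h(mix(c, c)))))

Answer: mix(h(f(f(mix(a, a, c)))), h(mix(f(f(a)), h(mix(a, a, a, c)), h(mix(c, c)))))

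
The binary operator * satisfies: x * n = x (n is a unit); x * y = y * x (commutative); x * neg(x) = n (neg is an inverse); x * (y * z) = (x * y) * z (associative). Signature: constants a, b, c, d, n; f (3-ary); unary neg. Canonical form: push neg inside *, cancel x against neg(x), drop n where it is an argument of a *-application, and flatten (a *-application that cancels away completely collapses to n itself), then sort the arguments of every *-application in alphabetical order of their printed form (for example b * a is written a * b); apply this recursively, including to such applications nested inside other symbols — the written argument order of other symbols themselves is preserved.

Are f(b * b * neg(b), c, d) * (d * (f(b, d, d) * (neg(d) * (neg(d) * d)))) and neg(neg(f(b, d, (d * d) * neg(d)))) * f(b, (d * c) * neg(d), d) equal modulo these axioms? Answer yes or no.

Left:  f(b * b * neg(b), c, d) * (d * (f(b, d, d) * (neg(d) * (neg(d) * d))))
  Cancel inverse pairs:  d cancels
  Collect:  f(b, c, d) * f(b, d, d)
Right:  neg(neg(f(b, d, (d * d) * neg(d)))) * f(b, (d * c) * neg(d), d)
  Push neg inside:  distribute neg over * and collapse double neg
  Collect:  f(b, d, d) * f(b, c, d)
  Sort:  f(b, c, d) * f(b, d, d)

Answer: yes — both canonical forms are f(b, c, d) * f(b, d, d)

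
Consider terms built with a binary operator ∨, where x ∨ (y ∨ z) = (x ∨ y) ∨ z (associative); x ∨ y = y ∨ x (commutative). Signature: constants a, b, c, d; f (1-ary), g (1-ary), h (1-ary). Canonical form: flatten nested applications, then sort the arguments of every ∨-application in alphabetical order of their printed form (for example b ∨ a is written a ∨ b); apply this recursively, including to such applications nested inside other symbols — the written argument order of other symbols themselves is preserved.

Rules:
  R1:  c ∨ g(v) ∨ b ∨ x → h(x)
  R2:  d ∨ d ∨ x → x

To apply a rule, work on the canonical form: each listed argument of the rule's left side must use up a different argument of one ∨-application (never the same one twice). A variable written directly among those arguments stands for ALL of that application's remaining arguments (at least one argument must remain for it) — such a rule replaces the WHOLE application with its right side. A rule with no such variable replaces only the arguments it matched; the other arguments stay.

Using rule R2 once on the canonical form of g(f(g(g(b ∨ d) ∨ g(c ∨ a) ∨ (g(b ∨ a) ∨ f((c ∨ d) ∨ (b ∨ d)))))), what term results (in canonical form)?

Canonical form:  g(f(g(f(b ∨ c ∨ d ∨ d) ∨ g(a ∨ b) ∨ g(a ∨ c) ∨ g(b ∨ d))))
R2 matches:  uses d, d;  x := b ∨ c
The extension variable absorbs all remaining arguments, so the whole application is rewritten.
Result:  g(f(g(f(b ∨ c) ∨ g(a ∨ b) ∨ g(a ∨ c) ∨ g(b ∨ d))))

Answer: g(f(g(f(b ∨ c) ∨ g(a ∨ b) ∨ g(a ∨ c) ∨ g(b ∨ d))))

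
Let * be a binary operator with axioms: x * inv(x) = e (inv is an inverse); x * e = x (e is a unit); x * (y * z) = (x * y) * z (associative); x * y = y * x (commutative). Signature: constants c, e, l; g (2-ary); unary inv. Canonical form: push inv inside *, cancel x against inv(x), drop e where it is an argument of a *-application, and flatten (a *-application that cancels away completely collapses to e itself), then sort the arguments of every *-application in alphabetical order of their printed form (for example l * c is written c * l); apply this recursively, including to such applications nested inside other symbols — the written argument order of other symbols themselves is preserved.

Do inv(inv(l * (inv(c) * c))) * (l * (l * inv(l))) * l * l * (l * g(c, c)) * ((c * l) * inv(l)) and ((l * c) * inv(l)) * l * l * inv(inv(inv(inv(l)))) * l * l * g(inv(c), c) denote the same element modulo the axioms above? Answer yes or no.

Answer: no — c * g(c, c) * l * l * l * l * l vs c * g(inv(c), c) * l * l * l * l * l

Derivation:
Left:  inv(inv(l * (inv(c) * c))) * (l * (l * inv(l))) * l * l * (l * g(c, c)) * ((c * l) * inv(l))
  Push inv inside:  distribute inv over * and collapse double inv
  Collect terms:  l * l * l * l * l * c * g(c, c)
  Sort:  c * g(c, c) * l * l * l * l * l
Right:  ((l * c) * inv(l)) * l * l * inv(inv(inv(inv(l)))) * l * l * g(inv(c), c)
  Push inv inside:  distribute inv over * and collapse double inv
  Collect terms:  l * l * l * l * l * c * g(inv(c), c)
  Order the arguments:  c * g(inv(c), c) * l * l * l * l * l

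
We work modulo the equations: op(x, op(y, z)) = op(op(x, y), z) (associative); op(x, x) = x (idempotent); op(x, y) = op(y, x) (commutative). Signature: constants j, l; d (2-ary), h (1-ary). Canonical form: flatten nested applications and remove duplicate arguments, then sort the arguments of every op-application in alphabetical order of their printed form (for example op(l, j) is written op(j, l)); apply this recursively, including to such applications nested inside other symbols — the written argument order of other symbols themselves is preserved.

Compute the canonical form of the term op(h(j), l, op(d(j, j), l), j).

Un-nest:  op(h(j), l, d(j, j), l, j)
Deduplicate:  drop duplicate l
Sort arguments:  op(d(j, j), h(j), j, l)

Answer: op(d(j, j), h(j), j, l)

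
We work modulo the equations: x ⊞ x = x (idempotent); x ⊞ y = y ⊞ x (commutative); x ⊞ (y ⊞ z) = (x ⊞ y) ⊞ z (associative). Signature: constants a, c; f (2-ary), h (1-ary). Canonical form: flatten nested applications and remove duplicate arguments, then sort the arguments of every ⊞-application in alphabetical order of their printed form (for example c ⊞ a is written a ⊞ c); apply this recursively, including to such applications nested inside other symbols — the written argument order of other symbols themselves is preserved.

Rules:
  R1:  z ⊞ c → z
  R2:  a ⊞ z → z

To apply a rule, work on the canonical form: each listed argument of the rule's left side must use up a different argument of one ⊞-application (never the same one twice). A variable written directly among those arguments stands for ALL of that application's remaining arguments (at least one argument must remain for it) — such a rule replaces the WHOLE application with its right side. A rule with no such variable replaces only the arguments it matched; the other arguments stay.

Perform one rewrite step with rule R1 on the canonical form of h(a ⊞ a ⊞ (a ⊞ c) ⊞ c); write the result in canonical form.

Answer: h(a)

Derivation:
Canonical form:  h(a ⊞ c)
Match R1:  consume c;  z := a
The variable takes the whole remainder — replace the entire application.
New term:  h(a)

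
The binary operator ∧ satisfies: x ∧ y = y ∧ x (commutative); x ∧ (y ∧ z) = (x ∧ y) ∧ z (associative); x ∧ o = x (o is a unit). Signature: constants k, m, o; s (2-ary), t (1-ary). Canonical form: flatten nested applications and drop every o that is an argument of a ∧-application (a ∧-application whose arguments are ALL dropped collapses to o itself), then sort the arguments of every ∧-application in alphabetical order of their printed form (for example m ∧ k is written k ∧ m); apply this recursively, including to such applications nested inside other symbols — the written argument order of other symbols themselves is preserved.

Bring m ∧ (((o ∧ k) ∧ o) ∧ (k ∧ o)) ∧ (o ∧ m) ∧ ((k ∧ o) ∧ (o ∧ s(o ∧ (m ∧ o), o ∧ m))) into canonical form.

Flatten:  m ∧ o ∧ k ∧ o ∧ k ∧ o ∧ o ∧ m ∧ k ∧ o ∧ o ∧ s(o ∧ (m ∧ o), o ∧ m)
Inside:  s(o ∧ (m ∧ o), o ∧ m)  →  s(m, m)
Unit:  drop o (×6)
Order the arguments:  k ∧ k ∧ k ∧ m ∧ m ∧ s(m, m)

Answer: k ∧ k ∧ k ∧ m ∧ m ∧ s(m, m)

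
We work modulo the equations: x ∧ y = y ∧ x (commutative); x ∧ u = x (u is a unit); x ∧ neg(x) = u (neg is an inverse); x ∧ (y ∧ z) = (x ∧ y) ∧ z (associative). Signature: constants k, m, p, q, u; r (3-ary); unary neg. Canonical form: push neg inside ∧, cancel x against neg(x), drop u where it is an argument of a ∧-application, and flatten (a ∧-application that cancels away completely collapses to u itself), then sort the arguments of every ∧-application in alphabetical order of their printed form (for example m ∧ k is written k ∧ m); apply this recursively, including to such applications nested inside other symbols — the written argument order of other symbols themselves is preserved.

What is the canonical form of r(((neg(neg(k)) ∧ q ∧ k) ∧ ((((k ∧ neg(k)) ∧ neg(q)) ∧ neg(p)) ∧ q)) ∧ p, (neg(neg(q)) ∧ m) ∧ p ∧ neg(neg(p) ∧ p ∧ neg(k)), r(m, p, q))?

Answer: r(k ∧ k ∧ q, k ∧ m ∧ p ∧ q, r(m, p, q))

Derivation:
Descend into:  ((neg(neg(k)) ∧ q ∧ k) ∧ ((((k ∧ neg(k)) ∧ neg(q)) ∧ neg(p)) ∧ q)) ∧ p
Push neg inside:  distribute neg over ∧ and collapse double neg
Inverses cancel:  p cancels
Collect terms:  k ∧ k ∧ q
Put back:  r(k ∧ k ∧ q, k ∧ m ∧ p ∧ q, r(m, p, q))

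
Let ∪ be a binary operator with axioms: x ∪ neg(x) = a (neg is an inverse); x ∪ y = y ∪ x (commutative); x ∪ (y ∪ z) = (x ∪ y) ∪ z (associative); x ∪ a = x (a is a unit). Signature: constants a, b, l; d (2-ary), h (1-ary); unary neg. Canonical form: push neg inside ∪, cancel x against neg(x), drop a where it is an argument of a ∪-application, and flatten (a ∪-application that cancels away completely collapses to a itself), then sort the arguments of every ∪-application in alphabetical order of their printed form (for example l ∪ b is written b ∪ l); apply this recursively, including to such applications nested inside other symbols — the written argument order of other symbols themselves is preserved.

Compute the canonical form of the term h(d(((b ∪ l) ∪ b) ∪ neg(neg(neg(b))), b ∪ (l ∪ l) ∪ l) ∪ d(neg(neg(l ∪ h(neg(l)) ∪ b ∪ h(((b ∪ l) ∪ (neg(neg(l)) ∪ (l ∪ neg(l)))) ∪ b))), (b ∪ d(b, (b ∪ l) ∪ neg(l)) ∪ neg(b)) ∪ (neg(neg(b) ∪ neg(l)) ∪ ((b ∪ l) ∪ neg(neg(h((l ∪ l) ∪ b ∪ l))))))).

Answer: h(d(b ∪ h(b ∪ b ∪ l ∪ l) ∪ h(neg(l)) ∪ l, b ∪ b ∪ d(b, b) ∪ h(b ∪ l ∪ l ∪ l) ∪ l ∪ l) ∪ d(b ∪ l, b ∪ l ∪ l ∪ l))

Derivation:
Work inside:  d(((b ∪ l) ∪ b) ∪ neg(neg(neg(b))), b ∪ (l ∪ l) ∪ l) ∪ d(neg(neg(l ∪ h(neg(l)) ∪ b ∪ h(((b ∪ l) ∪ (neg(neg(l)) ∪ (l ∪ neg(l)))) ∪ b))), (b ∪ d(b, (b ∪ l) ∪ neg(l)) ∪ neg(b)) ∪ (neg(neg(b) ∪ neg(l)) ∪ ((b ∪ l) ∪ neg(neg(h((l ∪ l) ∪ b ∪ l))))))
Push neg inside:  distribute neg over ∪ and collapse double neg
Combine occurrences:  d(b ∪ l, b ∪ l ∪ l ∪ l) ∪ d(b ∪ h(b ∪ b ∪ l ∪ l) ∪ h(neg(l)) ∪ l, b ∪ b ∪ d(b, b) ∪ h(b ∪ l ∪ l ∪ l) ∪ l ∪ l)
Sort:  d(b ∪ h(b ∪ b ∪ l ∪ l) ∪ h(neg(l)) ∪ l, b ∪ b ∪ d(b, b) ∪ h(b ∪ l ∪ l ∪ l) ∪ l ∪ l) ∪ d(b ∪ l, b ∪ l ∪ l ∪ l)
Reassemble:  h(d(b ∪ h(b ∪ b ∪ l ∪ l) ∪ h(neg(l)) ∪ l, b ∪ b ∪ d(b, b) ∪ h(b ∪ l ∪ l ∪ l) ∪ l ∪ l) ∪ d(b ∪ l, b ∪ l ∪ l ∪ l))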